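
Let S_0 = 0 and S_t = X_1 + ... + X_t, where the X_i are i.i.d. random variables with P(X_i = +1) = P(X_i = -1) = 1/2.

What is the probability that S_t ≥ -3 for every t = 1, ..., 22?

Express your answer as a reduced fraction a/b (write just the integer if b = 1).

Answer: 156009/262144

Derivation:
Let f(t,s) = #length-t paths at position s with S_1..S_t all ≥ -3.
f(t,s) = f(t-1,s-1) + f(t-1,s+1) for s ≥ -3; f(t,s) = 0 for s < -3.
t=0: f(0,0)=1
t=1: f(1,-1)=1 f(1,1)=1
t=2: f(2,-2)=1 f(2,0)=2 f(2,2)=1
t=3: f(3,-3)=1 f(3,-1)=3 f(3,1)=3 f(3,3)=1
t=4: f(4,-2)=4 f(4,0)=6 f(4,2)=4 f(4,4)=1
t=5: f(5,-3)=4 f(5,-1)=10 f(5,1)=10 f(5,3)=5 f(5,5)=1
t=6: f(6,-2)=14 f(6,0)=20 f(6,2)=15 f(6,4)=6 f(6,6)=1
t=7: f(7,-3)=14 f(7,-1)=34 f(7,1)=35 f(7,3)=21 f(7,5)=7 f(7,7)=1
t=8: f(8,-2)=48 f(8,0)=69 f(8,2)=56 f(8,4)=28 f(8,6)=8 f(8,8)=1
t=9: f(9,-3)=48 f(9,-1)=117 f(9,1)=125 f(9,3)=84 f(9,5)=36 f(9,7)=9 f(9,9)=1
t=10: f(10,-2)=165 f(10,0)=242 f(10,2)=209 f(10,4)=120 f(10,6)=45 f(10,8)=10 f(10,10)=1
t=11: f(11,-3)=165 f(11,-1)=407 f(11,1)=451 f(11,3)=329 f(11,5)=165 f(11,7)=55 f(11,9)=11 f(11,11)=1
t=12: f(12,-2)=572 f(12,0)=858 f(12,2)=780 f(12,4)=494 f(12,6)=220 f(12,8)=66 f(12,10)=12 f(12,12)=1
t=13: f(13,-3)=572 f(13,-1)=1430 f(13,1)=1638 f(13,3)=1274 f(13,5)=714 f(13,7)=286 f(13,9)=78 f(13,11)=13 f(13,13)=1
t=14: f(14,-2)=2002 f(14,0)=3068 f(14,2)=2912 f(14,4)=1988 f(14,6)=1000 f(14,8)=364 f(14,10)=91 f(14,12)=14 f(14,14)=1
t=15: f(15,-3)=2002 f(15,-1)=5070 f(15,1)=5980 f(15,3)=4900 f(15,5)=2988 f(15,7)=1364 f(15,9)=455 f(15,11)=105 f(15,13)=15 f(15,15)=1
t=16: f(16,-2)=7072 f(16,0)=11050 f(16,2)=10880 f(16,4)=7888 f(16,6)=4352 f(16,8)=1819 f(16,10)=560 f(16,12)=120 f(16,14)=16 f(16,16)=1
t=17: f(17,-3)=7072 f(17,-1)=18122 f(17,1)=21930 f(17,3)=18768 f(17,5)=12240 f(17,7)=6171 f(17,9)=2379 f(17,11)=680 f(17,13)=136 f(17,15)=17 f(17,17)=1
t=18: f(18,-2)=25194 f(18,0)=40052 f(18,2)=40698 f(18,4)=31008 f(18,6)=18411 f(18,8)=8550 f(18,10)=3059 f(18,12)=816 f(18,14)=153 f(18,16)=18 f(18,18)=1
t=19: f(19,-3)=25194 f(19,-1)=65246 f(19,1)=80750 f(19,3)=71706 f(19,5)=49419 f(19,7)=26961 f(19,9)=11609 f(19,11)=3875 f(19,13)=969 f(19,15)=171 f(19,17)=19 f(19,19)=1
t=20: f(20,-2)=90440 f(20,0)=145996 f(20,2)=152456 f(20,4)=121125 f(20,6)=76380 f(20,8)=38570 f(20,10)=15484 f(20,12)=4844 f(20,14)=1140 f(20,16)=190 f(20,18)=20 f(20,20)=1
t=21: f(21,-3)=90440 f(21,-1)=236436 f(21,1)=298452 f(21,3)=273581 f(21,5)=197505 f(21,7)=114950 f(21,9)=54054 f(21,11)=20328 f(21,13)=5984 f(21,15)=1330 f(21,17)=210 f(21,19)=21 f(21,21)=1
t=22: f(22,-2)=326876 f(22,0)=534888 f(22,2)=572033 f(22,4)=471086 f(22,6)=312455 f(22,8)=169004 f(22,10)=74382 f(22,12)=26312 f(22,14)=7314 f(22,16)=1540 f(22,18)=231 f(22,20)=22 f(22,22)=1
Σ_s f(22,s) = 2496144
P = 2496144/4194304 = 156009/262144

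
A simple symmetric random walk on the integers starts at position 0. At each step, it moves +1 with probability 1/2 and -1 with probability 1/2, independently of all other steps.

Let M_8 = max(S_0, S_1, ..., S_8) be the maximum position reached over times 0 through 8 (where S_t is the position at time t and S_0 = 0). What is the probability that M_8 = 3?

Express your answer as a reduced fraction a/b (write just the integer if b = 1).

Let M_8 = max(S_0,...,S_8). Use the reflection principle: for j ≥ 1, #{paths with M_8 ≥ j} = #{S_8 ≥ j} + #{S_8 ≥ j+1}.
By reflection, #{M_8 ≥ 3} = #{S_8 ≥ 3} + #{S_8 ≥ 4} = 37 + 37 = 74.
#{M_8 ≥ 4} = #{S_8 ≥ 4} + #{S_8 ≥ 5} = 37 + 9 = 46.
#{M_8 = 3} = 74 - 46 = 28.
P(M_8 = 3) = 28/256 = 7/64

Answer: 7/64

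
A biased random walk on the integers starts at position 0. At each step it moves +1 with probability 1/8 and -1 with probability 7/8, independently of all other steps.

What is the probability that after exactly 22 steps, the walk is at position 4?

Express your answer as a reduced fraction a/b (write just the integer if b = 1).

Answer: 5018172798485/18446744073709551616

Derivation:
To reach position 4 after 22 steps: need 13 steps of +1 and 9 steps of -1.
Number of such sequences: C(22,13) = 497420
Each has probability (1/8)^13 · (7/8)^9 = 40353607/73786976294838206464
P = 497420 · 40353607/73786976294838206464 = 5018172798485/18446744073709551616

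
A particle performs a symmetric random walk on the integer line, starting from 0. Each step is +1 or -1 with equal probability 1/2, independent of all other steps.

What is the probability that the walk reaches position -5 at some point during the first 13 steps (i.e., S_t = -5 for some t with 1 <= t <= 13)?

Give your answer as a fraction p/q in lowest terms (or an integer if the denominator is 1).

Count via complement. Let g(t,s) = #length-t paths at position s with S_1..S_t all ≠ -5.
g(t,s) = g(t-1,s-1) + g(t-1,s+1) for s ≠ -5; g(t,-5) = 0.
t=0: g(0,0)=1
t=1: g(1,-1)=1 g(1,1)=1
t=2: g(2,-2)=1 g(2,0)=2 g(2,2)=1
t=3: g(3,-3)=1 g(3,-1)=3 g(3,1)=3 g(3,3)=1
t=4: g(4,-4)=1 g(4,-2)=4 g(4,0)=6 g(4,2)=4 g(4,4)=1
t=5: g(5,-3)=5 g(5,-1)=10 g(5,1)=10 g(5,3)=5 g(5,5)=1
t=6: g(6,-4)=5 g(6,-2)=15 g(6,0)=20 g(6,2)=15 g(6,4)=6 g(6,6)=1
t=7: g(7,-3)=20 g(7,-1)=35 g(7,1)=35 g(7,3)=21 g(7,5)=7 g(7,7)=1
t=8: g(8,-4)=20 g(8,-2)=55 g(8,0)=70 g(8,2)=56 g(8,4)=28 g(8,6)=8 g(8,8)=1
t=9: g(9,-3)=75 g(9,-1)=125 g(9,1)=126 g(9,3)=84 g(9,5)=36 g(9,7)=9 g(9,9)=1
t=10: g(10,-4)=75 g(10,-2)=200 g(10,0)=251 g(10,2)=210 g(10,4)=120 g(10,6)=45 g(10,8)=10 g(10,10)=1
t=11: g(11,-3)=275 g(11,-1)=451 g(11,1)=461 g(11,3)=330 g(11,5)=165 g(11,7)=55 g(11,9)=11 g(11,11)=1
t=12: g(12,-4)=275 g(12,-2)=726 g(12,0)=912 g(12,2)=791 g(12,4)=495 g(12,6)=220 g(12,8)=66 g(12,10)=12 g(12,12)=1
t=13: g(13,-3)=1001 g(13,-1)=1638 g(13,1)=1703 g(13,3)=1286 g(13,5)=715 g(13,7)=286 g(13,9)=78 g(13,11)=13 g(13,13)=1
Paths never hitting -5: Σ_s g(13,s) = 6721
Paths hitting -5: 2^13 - 6721 = 1471
P = 1471/8192 = 1471/8192

Answer: 1471/8192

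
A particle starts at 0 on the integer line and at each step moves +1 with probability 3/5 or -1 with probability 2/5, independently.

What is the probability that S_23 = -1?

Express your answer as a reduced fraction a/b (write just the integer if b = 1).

Answer: 981059835764736/11920928955078125

Derivation:
To reach position -1 after 23 steps: need 11 steps of +1 and 12 steps of -1.
Number of such sequences: C(23,11) = 1352078
Each has probability (3/5)^11 · (2/5)^12 = 725594112/11920928955078125
P = 1352078 · 725594112/11920928955078125 = 981059835764736/11920928955078125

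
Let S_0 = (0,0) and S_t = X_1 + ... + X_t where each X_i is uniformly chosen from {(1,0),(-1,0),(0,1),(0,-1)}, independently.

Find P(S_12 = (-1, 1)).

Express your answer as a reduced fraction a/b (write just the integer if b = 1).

Let h be the number of horizontal steps (so 12-h are vertical). To end at (-1,1) need (h-1)/2 right-steps and ((12-h)+1)/2 up-steps.
Sum over h with 1 ≤ h ≤ 11, h ≡ 1 (mod 2), 12-h ≡ 1 (mod 2):
h=1: C(12,1)·C(1,0)·C(11,6) = 12·1·462 = 5544
h=3: C(12,3)·C(3,1)·C(9,5) = 220·3·126 = 83160
h=5: C(12,5)·C(5,2)·C(7,4) = 792·10·35 = 277200
h=7: C(12,7)·C(7,3)·C(5,3) = 792·35·10 = 277200
h=9: C(12,9)·C(9,4)·C(3,2) = 220·126·3 = 83160
h=11: C(12,11)·C(11,5)·C(1,1) = 12·462·1 = 5544
Total favorable: 731808
Total paths: 4^12 = 16777216
P = 731808/16777216 = 22869/524288

Answer: 22869/524288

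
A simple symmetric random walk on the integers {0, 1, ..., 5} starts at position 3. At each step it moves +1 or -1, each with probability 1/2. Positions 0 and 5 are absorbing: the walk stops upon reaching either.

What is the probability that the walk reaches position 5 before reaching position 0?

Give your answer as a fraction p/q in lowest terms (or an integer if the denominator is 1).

Answer: 3/5

Derivation:
Symmetric walk (p = 1/2): the harmonic-function argument gives P(hit 5 before 0 | start at 3) = a/N.
P = 3/5 = 3/5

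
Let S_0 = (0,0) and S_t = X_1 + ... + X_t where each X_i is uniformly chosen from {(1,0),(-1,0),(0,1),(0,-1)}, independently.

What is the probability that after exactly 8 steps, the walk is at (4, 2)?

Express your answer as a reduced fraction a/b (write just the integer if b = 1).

Let h be the number of horizontal steps (so 8-h are vertical). To end at (4,2) need (h+4)/2 right-steps and ((8-h)+2)/2 up-steps.
Sum over h with 4 ≤ h ≤ 6, h ≡ 0 (mod 2), 8-h ≡ 0 (mod 2):
h=4: C(8,4)·C(4,4)·C(4,3) = 70·1·4 = 280
h=6: C(8,6)·C(6,5)·C(2,2) = 28·6·1 = 168
Total favorable: 448
Total paths: 4^8 = 65536
P = 448/65536 = 7/1024

Answer: 7/1024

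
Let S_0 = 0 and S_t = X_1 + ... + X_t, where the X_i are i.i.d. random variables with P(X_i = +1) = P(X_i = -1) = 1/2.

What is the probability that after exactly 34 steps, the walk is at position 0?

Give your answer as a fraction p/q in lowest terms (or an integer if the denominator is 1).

To return to 0 after 34 steps: need exactly 17 steps of +1 and 17 of -1.
Favorable paths: C(34,17) = 2333606220
Total paths: 2^34 = 17179869184
P = 2333606220/17179869184 = 583401555/4294967296

Answer: 583401555/4294967296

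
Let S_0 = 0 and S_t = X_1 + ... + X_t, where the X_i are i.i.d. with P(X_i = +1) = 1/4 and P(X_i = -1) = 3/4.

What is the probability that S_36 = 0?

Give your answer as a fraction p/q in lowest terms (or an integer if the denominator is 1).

To be at 0 after 36 steps: need exactly 18 steps of +1 and 18 of -1.
Number of such sequences: C(36,18) = 9075135300
Each has probability (1/4)^18 · (3/4)^18 = 387420489/4722366482869645213696
P = 9075135300 · 387420489/4722366482869645213696 = 878973338916790425/1180591620717411303424

Answer: 878973338916790425/1180591620717411303424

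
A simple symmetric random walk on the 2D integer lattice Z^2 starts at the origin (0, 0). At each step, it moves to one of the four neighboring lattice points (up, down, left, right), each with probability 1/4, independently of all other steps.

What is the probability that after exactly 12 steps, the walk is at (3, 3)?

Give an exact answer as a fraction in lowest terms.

Answer: 12705/1048576

Derivation:
Let h be the number of horizontal steps (so 12-h are vertical). To end at (3,3) need (h+3)/2 right-steps and ((12-h)+3)/2 up-steps.
Sum over h with 3 ≤ h ≤ 9, h ≡ 1 (mod 2), 12-h ≡ 1 (mod 2):
h=3: C(12,3)·C(3,3)·C(9,6) = 220·1·84 = 18480
h=5: C(12,5)·C(5,4)·C(7,5) = 792·5·21 = 83160
h=7: C(12,7)·C(7,5)·C(5,4) = 792·21·5 = 83160
h=9: C(12,9)·C(9,6)·C(3,3) = 220·84·1 = 18480
Total favorable: 203280
Total paths: 4^12 = 16777216
P = 203280/16777216 = 12705/1048576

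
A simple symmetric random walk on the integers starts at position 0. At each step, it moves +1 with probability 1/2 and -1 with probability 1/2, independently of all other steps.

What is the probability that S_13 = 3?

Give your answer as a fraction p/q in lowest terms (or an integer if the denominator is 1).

To reach position 3 after 13 steps: need 8 steps of +1 and 5 of -1.
Favorable paths: C(13,8) = 1287
Total paths: 2^13 = 8192
P = 1287/8192 = 1287/8192

Answer: 1287/8192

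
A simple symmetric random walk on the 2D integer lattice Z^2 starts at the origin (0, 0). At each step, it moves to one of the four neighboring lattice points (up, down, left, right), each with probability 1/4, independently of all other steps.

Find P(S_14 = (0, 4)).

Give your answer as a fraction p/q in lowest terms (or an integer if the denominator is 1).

Answer: 1002001/67108864

Derivation:
Let h be the number of horizontal steps (so 14-h are vertical). To end at (0,4) need (h+0)/2 right-steps and ((14-h)+4)/2 up-steps.
Sum over h with 0 ≤ h ≤ 10, h ≡ 0 (mod 2), 14-h ≡ 0 (mod 2):
h=0: C(14,0)·C(0,0)·C(14,9) = 1·1·2002 = 2002
h=2: C(14,2)·C(2,1)·C(12,8) = 91·2·495 = 90090
h=4: C(14,4)·C(4,2)·C(10,7) = 1001·6·120 = 720720
h=6: C(14,6)·C(6,3)·C(8,6) = 3003·20·28 = 1681680
h=8: C(14,8)·C(8,4)·C(6,5) = 3003·70·6 = 1261260
h=10: C(14,10)·C(10,5)·C(4,4) = 1001·252·1 = 252252
Total favorable: 4008004
Total paths: 4^14 = 268435456
P = 4008004/268435456 = 1002001/67108864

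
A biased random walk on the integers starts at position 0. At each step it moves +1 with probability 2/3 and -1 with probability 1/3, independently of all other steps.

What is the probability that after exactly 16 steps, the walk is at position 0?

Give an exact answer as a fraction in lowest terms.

Answer: 366080/4782969

Derivation:
To be at 0 after 16 steps: need exactly 8 steps of +1 and 8 of -1.
Number of such sequences: C(16,8) = 12870
Each has probability (2/3)^8 · (1/3)^8 = 256/43046721
P = 12870 · 256/43046721 = 366080/4782969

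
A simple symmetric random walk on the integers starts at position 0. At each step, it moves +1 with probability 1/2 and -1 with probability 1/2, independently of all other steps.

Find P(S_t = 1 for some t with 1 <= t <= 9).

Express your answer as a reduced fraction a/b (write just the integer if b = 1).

Answer: 193/256

Derivation:
Count via complement. Let g(t,s) = #length-t paths at position s with S_1..S_t all ≠ 1.
g(t,s) = g(t-1,s-1) + g(t-1,s+1) for s ≠ 1; g(t,1) = 0.
t=0: g(0,0)=1
t=1: g(1,-1)=1
t=2: g(2,-2)=1 g(2,0)=1
t=3: g(3,-3)=1 g(3,-1)=2
t=4: g(4,-4)=1 g(4,-2)=3 g(4,0)=2
t=5: g(5,-5)=1 g(5,-3)=4 g(5,-1)=5
t=6: g(6,-6)=1 g(6,-4)=5 g(6,-2)=9 g(6,0)=5
t=7: g(7,-7)=1 g(7,-5)=6 g(7,-3)=14 g(7,-1)=14
t=8: g(8,-8)=1 g(8,-6)=7 g(8,-4)=20 g(8,-2)=28 g(8,0)=14
t=9: g(9,-9)=1 g(9,-7)=8 g(9,-5)=27 g(9,-3)=48 g(9,-1)=42
Paths never hitting 1: Σ_s g(9,s) = 126
Paths hitting 1: 2^9 - 126 = 386
P = 386/512 = 193/256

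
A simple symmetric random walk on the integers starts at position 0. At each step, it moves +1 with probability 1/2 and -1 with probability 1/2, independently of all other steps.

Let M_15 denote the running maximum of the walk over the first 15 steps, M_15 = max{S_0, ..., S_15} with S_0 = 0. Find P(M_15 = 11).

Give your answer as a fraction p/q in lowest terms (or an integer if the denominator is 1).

Answer: 105/32768

Derivation:
Let M_15 = max(S_0,...,S_15). Use the reflection principle: for j ≥ 1, #{paths with M_15 ≥ j} = #{S_15 ≥ j} + #{S_15 ≥ j+1}.
By reflection, #{M_15 ≥ 11} = #{S_15 ≥ 11} + #{S_15 ≥ 12} = 121 + 16 = 137.
#{M_15 ≥ 12} = #{S_15 ≥ 12} + #{S_15 ≥ 13} = 16 + 16 = 32.
#{M_15 = 11} = 137 - 32 = 105.
P(M_15 = 11) = 105/32768 = 105/32768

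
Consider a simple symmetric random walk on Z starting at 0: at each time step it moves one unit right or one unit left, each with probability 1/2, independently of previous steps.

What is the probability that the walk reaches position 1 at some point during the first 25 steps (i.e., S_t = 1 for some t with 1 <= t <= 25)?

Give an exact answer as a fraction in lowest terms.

Count via complement. Let g(t,s) = #length-t paths at position s with S_1..S_t all ≠ 1.
g(t,s) = g(t-1,s-1) + g(t-1,s+1) for s ≠ 1; g(t,1) = 0.
t=0: g(0,0)=1
t=1: g(1,-1)=1
t=2: g(2,-2)=1 g(2,0)=1
t=3: g(3,-3)=1 g(3,-1)=2
t=4: g(4,-4)=1 g(4,-2)=3 g(4,0)=2
t=5: g(5,-5)=1 g(5,-3)=4 g(5,-1)=5
t=6: g(6,-6)=1 g(6,-4)=5 g(6,-2)=9 g(6,0)=5
t=7: g(7,-7)=1 g(7,-5)=6 g(7,-3)=14 g(7,-1)=14
t=8: g(8,-8)=1 g(8,-6)=7 g(8,-4)=20 g(8,-2)=28 g(8,0)=14
t=9: g(9,-9)=1 g(9,-7)=8 g(9,-5)=27 g(9,-3)=48 g(9,-1)=42
t=10: g(10,-10)=1 g(10,-8)=9 g(10,-6)=35 g(10,-4)=75 g(10,-2)=90 g(10,0)=42
t=11: g(11,-11)=1 g(11,-9)=10 g(11,-7)=44 g(11,-5)=110 g(11,-3)=165 g(11,-1)=132
t=12: g(12,-12)=1 g(12,-10)=11 g(12,-8)=54 g(12,-6)=154 g(12,-4)=275 g(12,-2)=297 g(12,0)=132
t=13: g(13,-13)=1 g(13,-11)=12 g(13,-9)=65 g(13,-7)=208 g(13,-5)=429 g(13,-3)=572 g(13,-1)=429
t=14: g(14,-14)=1 g(14,-12)=13 g(14,-10)=77 g(14,-8)=273 g(14,-6)=637 g(14,-4)=1001 g(14,-2)=1001 g(14,0)=429
t=15: g(15,-15)=1 g(15,-13)=14 g(15,-11)=90 g(15,-9)=350 g(15,-7)=910 g(15,-5)=1638 g(15,-3)=2002 g(15,-1)=1430
t=16: g(16,-16)=1 g(16,-14)=15 g(16,-12)=104 g(16,-10)=440 g(16,-8)=1260 g(16,-6)=2548 g(16,-4)=3640 g(16,-2)=3432 g(16,0)=1430
t=17: g(17,-17)=1 g(17,-15)=16 g(17,-13)=119 g(17,-11)=544 g(17,-9)=1700 g(17,-7)=3808 g(17,-5)=6188 g(17,-3)=7072 g(17,-1)=4862
t=18: g(18,-18)=1 g(18,-16)=17 g(18,-14)=135 g(18,-12)=663 g(18,-10)=2244 g(18,-8)=5508 g(18,-6)=9996 g(18,-4)=13260 g(18,-2)=11934 g(18,0)=4862
t=19: g(19,-19)=1 g(19,-17)=18 g(19,-15)=152 g(19,-13)=798 g(19,-11)=2907 g(19,-9)=7752 g(19,-7)=15504 g(19,-5)=23256 g(19,-3)=25194 g(19,-1)=16796
t=20: g(20,-20)=1 g(20,-18)=19 g(20,-16)=170 g(20,-14)=950 g(20,-12)=3705 g(20,-10)=10659 g(20,-8)=23256 g(20,-6)=38760 g(20,-4)=48450 g(20,-2)=41990 g(20,0)=16796
t=21: g(21,-21)=1 g(21,-19)=20 g(21,-17)=189 g(21,-15)=1120 g(21,-13)=4655 g(21,-11)=14364 g(21,-9)=33915 g(21,-7)=62016 g(21,-5)=87210 g(21,-3)=90440 g(21,-1)=58786
t=22: g(22,-22)=1 g(22,-20)=21 g(22,-18)=209 g(22,-16)=1309 g(22,-14)=5775 g(22,-12)=19019 g(22,-10)=48279 g(22,-8)=95931 g(22,-6)=149226 g(22,-4)=177650 g(22,-2)=149226 g(22,0)=58786
t=23: g(23,-23)=1 g(23,-21)=22 g(23,-19)=230 g(23,-17)=1518 g(23,-15)=7084 g(23,-13)=24794 g(23,-11)=67298 g(23,-9)=144210 g(23,-7)=245157 g(23,-5)=326876 g(23,-3)=326876 g(23,-1)=208012
t=24: g(24,-24)=1 g(24,-22)=23 g(24,-20)=252 g(24,-18)=1748 g(24,-16)=8602 g(24,-14)=31878 g(24,-12)=92092 g(24,-10)=211508 g(24,-8)=389367 g(24,-6)=572033 g(24,-4)=653752 g(24,-2)=534888 g(24,0)=208012
t=25: g(25,-25)=1 g(25,-23)=24 g(25,-21)=275 g(25,-19)=2000 g(25,-17)=10350 g(25,-15)=40480 g(25,-13)=123970 g(25,-11)=303600 g(25,-9)=600875 g(25,-7)=961400 g(25,-5)=1225785 g(25,-3)=1188640 g(25,-1)=742900
Paths never hitting 1: Σ_s g(25,s) = 5200300
Paths hitting 1: 2^25 - 5200300 = 28354132
P = 28354132/33554432 = 7088533/8388608

Answer: 7088533/8388608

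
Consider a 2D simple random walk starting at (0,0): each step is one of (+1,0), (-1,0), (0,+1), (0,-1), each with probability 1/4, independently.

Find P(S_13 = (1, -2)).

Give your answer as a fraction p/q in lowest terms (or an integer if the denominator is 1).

Let h be the number of horizontal steps (so 13-h are vertical). To end at (1,-2) need (h+1)/2 right-steps and ((13-h)-2)/2 up-steps.
Sum over h with 1 ≤ h ≤ 11, h ≡ 1 (mod 2), 13-h ≡ 0 (mod 2):
h=1: C(13,1)·C(1,1)·C(12,5) = 13·1·792 = 10296
h=3: C(13,3)·C(3,2)·C(10,4) = 286·3·210 = 180180
h=5: C(13,5)·C(5,3)·C(8,3) = 1287·10·56 = 720720
h=7: C(13,7)·C(7,4)·C(6,2) = 1716·35·15 = 900900
h=9: C(13,9)·C(9,5)·C(4,1) = 715·126·4 = 360360
h=11: C(13,11)·C(11,6)·C(2,0) = 78·462·1 = 36036
Total favorable: 2208492
Total paths: 4^13 = 67108864
P = 2208492/67108864 = 552123/16777216

Answer: 552123/16777216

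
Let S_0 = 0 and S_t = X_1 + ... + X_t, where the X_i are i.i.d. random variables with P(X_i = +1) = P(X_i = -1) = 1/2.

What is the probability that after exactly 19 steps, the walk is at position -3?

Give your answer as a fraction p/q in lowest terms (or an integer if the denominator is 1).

Answer: 37791/262144

Derivation:
To reach position -3 after 19 steps: need 8 steps of +1 and 11 of -1.
Favorable paths: C(19,8) = 75582
Total paths: 2^19 = 524288
P = 75582/524288 = 37791/262144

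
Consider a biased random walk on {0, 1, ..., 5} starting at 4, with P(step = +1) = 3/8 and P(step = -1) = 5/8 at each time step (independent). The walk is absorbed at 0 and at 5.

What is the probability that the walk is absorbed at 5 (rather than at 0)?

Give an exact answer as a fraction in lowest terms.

Answer: 816/1441

Derivation:
Biased walk: p = 3/8, q = 5/8, r = q/p = 5/3
Gambler's ruin: P(hit 5 before 0 | start at 4) = (1 - r^a)/(1 - r^N)
r^4 = 625/81; r^5 = 3125/243
P = (1 - 625/81) / (1 - 3125/243) = -544/81 / -2882/243 = 816/1441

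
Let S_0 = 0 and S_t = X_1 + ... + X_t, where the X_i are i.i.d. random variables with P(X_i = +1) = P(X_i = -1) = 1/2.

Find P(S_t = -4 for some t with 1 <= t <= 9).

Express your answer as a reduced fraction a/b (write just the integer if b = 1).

Count via complement. Let g(t,s) = #length-t paths at position s with S_1..S_t all ≠ -4.
g(t,s) = g(t-1,s-1) + g(t-1,s+1) for s ≠ -4; g(t,-4) = 0.
t=0: g(0,0)=1
t=1: g(1,-1)=1 g(1,1)=1
t=2: g(2,-2)=1 g(2,0)=2 g(2,2)=1
t=3: g(3,-3)=1 g(3,-1)=3 g(3,1)=3 g(3,3)=1
t=4: g(4,-2)=4 g(4,0)=6 g(4,2)=4 g(4,4)=1
t=5: g(5,-3)=4 g(5,-1)=10 g(5,1)=10 g(5,3)=5 g(5,5)=1
t=6: g(6,-2)=14 g(6,0)=20 g(6,2)=15 g(6,4)=6 g(6,6)=1
t=7: g(7,-3)=14 g(7,-1)=34 g(7,1)=35 g(7,3)=21 g(7,5)=7 g(7,7)=1
t=8: g(8,-2)=48 g(8,0)=69 g(8,2)=56 g(8,4)=28 g(8,6)=8 g(8,8)=1
t=9: g(9,-3)=48 g(9,-1)=117 g(9,1)=125 g(9,3)=84 g(9,5)=36 g(9,7)=9 g(9,9)=1
Paths never hitting -4: Σ_s g(9,s) = 420
Paths hitting -4: 2^9 - 420 = 92
P = 92/512 = 23/128

Answer: 23/128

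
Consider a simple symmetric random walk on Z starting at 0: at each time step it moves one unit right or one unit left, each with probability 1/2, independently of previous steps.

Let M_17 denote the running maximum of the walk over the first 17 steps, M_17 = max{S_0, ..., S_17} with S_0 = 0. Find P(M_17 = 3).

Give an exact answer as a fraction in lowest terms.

Answer: 2431/16384

Derivation:
Let M_17 = max(S_0,...,S_17). Use the reflection principle: for j ≥ 1, #{paths with M_17 ≥ j} = #{S_17 ≥ j} + #{S_17 ≥ j+1}.
By reflection, #{M_17 ≥ 3} = #{S_17 ≥ 3} + #{S_17 ≥ 4} = 41226 + 21778 = 63004.
#{M_17 ≥ 4} = #{S_17 ≥ 4} + #{S_17 ≥ 5} = 21778 + 21778 = 43556.
#{M_17 = 3} = 63004 - 43556 = 19448.
P(M_17 = 3) = 19448/131072 = 2431/16384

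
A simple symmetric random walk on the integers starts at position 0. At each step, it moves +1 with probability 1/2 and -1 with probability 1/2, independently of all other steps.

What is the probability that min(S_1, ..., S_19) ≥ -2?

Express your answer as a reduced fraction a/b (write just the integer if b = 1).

Let f(t,s) = #length-t paths at position s with S_1..S_t all ≥ -2.
f(t,s) = f(t-1,s-1) + f(t-1,s+1) for s ≥ -2; f(t,s) = 0 for s < -2.
t=0: f(0,0)=1
t=1: f(1,-1)=1 f(1,1)=1
t=2: f(2,-2)=1 f(2,0)=2 f(2,2)=1
t=3: f(3,-1)=3 f(3,1)=3 f(3,3)=1
t=4: f(4,-2)=3 f(4,0)=6 f(4,2)=4 f(4,4)=1
t=5: f(5,-1)=9 f(5,1)=10 f(5,3)=5 f(5,5)=1
t=6: f(6,-2)=9 f(6,0)=19 f(6,2)=15 f(6,4)=6 f(6,6)=1
t=7: f(7,-1)=28 f(7,1)=34 f(7,3)=21 f(7,5)=7 f(7,7)=1
t=8: f(8,-2)=28 f(8,0)=62 f(8,2)=55 f(8,4)=28 f(8,6)=8 f(8,8)=1
t=9: f(9,-1)=90 f(9,1)=117 f(9,3)=83 f(9,5)=36 f(9,7)=9 f(9,9)=1
t=10: f(10,-2)=90 f(10,0)=207 f(10,2)=200 f(10,4)=119 f(10,6)=45 f(10,8)=10 f(10,10)=1
t=11: f(11,-1)=297 f(11,1)=407 f(11,3)=319 f(11,5)=164 f(11,7)=55 f(11,9)=11 f(11,11)=1
t=12: f(12,-2)=297 f(12,0)=704 f(12,2)=726 f(12,4)=483 f(12,6)=219 f(12,8)=66 f(12,10)=12 f(12,12)=1
t=13: f(13,-1)=1001 f(13,1)=1430 f(13,3)=1209 f(13,5)=702 f(13,7)=285 f(13,9)=78 f(13,11)=13 f(13,13)=1
t=14: f(14,-2)=1001 f(14,0)=2431 f(14,2)=2639 f(14,4)=1911 f(14,6)=987 f(14,8)=363 f(14,10)=91 f(14,12)=14 f(14,14)=1
t=15: f(15,-1)=3432 f(15,1)=5070 f(15,3)=4550 f(15,5)=2898 f(15,7)=1350 f(15,9)=454 f(15,11)=105 f(15,13)=15 f(15,15)=1
t=16: f(16,-2)=3432 f(16,0)=8502 f(16,2)=9620 f(16,4)=7448 f(16,6)=4248 f(16,8)=1804 f(16,10)=559 f(16,12)=120 f(16,14)=16 f(16,16)=1
t=17: f(17,-1)=11934 f(17,1)=18122 f(17,3)=17068 f(17,5)=11696 f(17,7)=6052 f(17,9)=2363 f(17,11)=679 f(17,13)=136 f(17,15)=17 f(17,17)=1
t=18: f(18,-2)=11934 f(18,0)=30056 f(18,2)=35190 f(18,4)=28764 f(18,6)=17748 f(18,8)=8415 f(18,10)=3042 f(18,12)=815 f(18,14)=153 f(18,16)=18 f(18,18)=1
t=19: f(19,-1)=41990 f(19,1)=65246 f(19,3)=63954 f(19,5)=46512 f(19,7)=26163 f(19,9)=11457 f(19,11)=3857 f(19,13)=968 f(19,15)=171 f(19,17)=19 f(19,19)=1
Σ_s f(19,s) = 260338
P = 260338/524288 = 130169/262144

Answer: 130169/262144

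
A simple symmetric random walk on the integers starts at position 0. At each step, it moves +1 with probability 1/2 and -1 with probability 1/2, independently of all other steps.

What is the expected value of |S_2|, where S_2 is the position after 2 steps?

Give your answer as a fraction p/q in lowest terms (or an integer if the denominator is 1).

S_2 takes values m ≡ 0 (mod 2) with |m| ≤ 2; P(S_2=m) = C(2,(2+m)/2)/2^2.
Total paths: 2^2 = 4
Distribution: P(S=-2)=1/4, P(S=0)=2/4, P(S=2)=1/4
E[|S_2|] = Σ_m |m|·P(S_2=m) = 4/4 = 1

Answer: 1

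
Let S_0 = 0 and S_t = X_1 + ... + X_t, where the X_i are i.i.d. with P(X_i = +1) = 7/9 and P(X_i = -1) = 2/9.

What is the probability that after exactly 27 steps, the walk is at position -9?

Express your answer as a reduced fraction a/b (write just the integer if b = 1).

Answer: 16526457274610483200/19383245667680019896796723

Derivation:
To reach position -9 after 27 steps: need 9 steps of +1 and 18 steps of -1.
Number of such sequences: C(27,9) = 4686825
Each has probability (7/9)^9 · (2/9)^18 = 10578455953408/58149737003040059690390169
P = 4686825 · 10578455953408/58149737003040059690390169 = 16526457274610483200/19383245667680019896796723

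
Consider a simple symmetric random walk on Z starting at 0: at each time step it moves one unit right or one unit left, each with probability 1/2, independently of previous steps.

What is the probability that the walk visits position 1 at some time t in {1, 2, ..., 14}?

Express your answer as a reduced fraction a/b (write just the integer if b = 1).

Answer: 1619/2048

Derivation:
Count via complement. Let g(t,s) = #length-t paths at position s with S_1..S_t all ≠ 1.
g(t,s) = g(t-1,s-1) + g(t-1,s+1) for s ≠ 1; g(t,1) = 0.
t=0: g(0,0)=1
t=1: g(1,-1)=1
t=2: g(2,-2)=1 g(2,0)=1
t=3: g(3,-3)=1 g(3,-1)=2
t=4: g(4,-4)=1 g(4,-2)=3 g(4,0)=2
t=5: g(5,-5)=1 g(5,-3)=4 g(5,-1)=5
t=6: g(6,-6)=1 g(6,-4)=5 g(6,-2)=9 g(6,0)=5
t=7: g(7,-7)=1 g(7,-5)=6 g(7,-3)=14 g(7,-1)=14
t=8: g(8,-8)=1 g(8,-6)=7 g(8,-4)=20 g(8,-2)=28 g(8,0)=14
t=9: g(9,-9)=1 g(9,-7)=8 g(9,-5)=27 g(9,-3)=48 g(9,-1)=42
t=10: g(10,-10)=1 g(10,-8)=9 g(10,-6)=35 g(10,-4)=75 g(10,-2)=90 g(10,0)=42
t=11: g(11,-11)=1 g(11,-9)=10 g(11,-7)=44 g(11,-5)=110 g(11,-3)=165 g(11,-1)=132
t=12: g(12,-12)=1 g(12,-10)=11 g(12,-8)=54 g(12,-6)=154 g(12,-4)=275 g(12,-2)=297 g(12,0)=132
t=13: g(13,-13)=1 g(13,-11)=12 g(13,-9)=65 g(13,-7)=208 g(13,-5)=429 g(13,-3)=572 g(13,-1)=429
t=14: g(14,-14)=1 g(14,-12)=13 g(14,-10)=77 g(14,-8)=273 g(14,-6)=637 g(14,-4)=1001 g(14,-2)=1001 g(14,0)=429
Paths never hitting 1: Σ_s g(14,s) = 3432
Paths hitting 1: 2^14 - 3432 = 12952
P = 12952/16384 = 1619/2048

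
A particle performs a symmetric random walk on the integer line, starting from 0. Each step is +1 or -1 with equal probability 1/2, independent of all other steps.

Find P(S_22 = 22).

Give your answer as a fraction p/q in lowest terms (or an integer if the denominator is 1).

To reach position 22 after 22 steps: need 22 steps of +1 and 0 of -1.
Favorable paths: C(22,22) = 1
Total paths: 2^22 = 4194304
P = 1/4194304 = 1/4194304

Answer: 1/4194304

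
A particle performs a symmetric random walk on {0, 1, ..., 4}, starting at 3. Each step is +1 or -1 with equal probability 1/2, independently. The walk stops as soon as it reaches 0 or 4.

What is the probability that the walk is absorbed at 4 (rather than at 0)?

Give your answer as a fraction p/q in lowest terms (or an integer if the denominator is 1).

Symmetric walk (p = 1/2): the harmonic-function argument gives P(hit 4 before 0 | start at 3) = a/N.
P = 3/4 = 3/4

Answer: 3/4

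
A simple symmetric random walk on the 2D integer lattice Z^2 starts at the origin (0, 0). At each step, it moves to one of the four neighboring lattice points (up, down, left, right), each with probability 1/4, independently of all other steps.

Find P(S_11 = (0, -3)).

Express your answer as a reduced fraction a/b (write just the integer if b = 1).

Answer: 27225/1048576

Derivation:
Let h be the number of horizontal steps (so 11-h are vertical). To end at (0,-3) need (h+0)/2 right-steps and ((11-h)-3)/2 up-steps.
Sum over h with 0 ≤ h ≤ 8, h ≡ 0 (mod 2), 11-h ≡ 1 (mod 2):
h=0: C(11,0)·C(0,0)·C(11,4) = 1·1·330 = 330
h=2: C(11,2)·C(2,1)·C(9,3) = 55·2·84 = 9240
h=4: C(11,4)·C(4,2)·C(7,2) = 330·6·21 = 41580
h=6: C(11,6)·C(6,3)·C(5,1) = 462·20·5 = 46200
h=8: C(11,8)·C(8,4)·C(3,0) = 165·70·1 = 11550
Total favorable: 108900
Total paths: 4^11 = 4194304
P = 108900/4194304 = 27225/1048576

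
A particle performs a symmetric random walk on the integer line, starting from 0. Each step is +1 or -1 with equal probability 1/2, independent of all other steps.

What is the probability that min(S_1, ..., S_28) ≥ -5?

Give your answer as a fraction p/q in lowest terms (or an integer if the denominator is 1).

Answer: 98659305/134217728

Derivation:
Let f(t,s) = #length-t paths at position s with S_1..S_t all ≥ -5.
f(t,s) = f(t-1,s-1) + f(t-1,s+1) for s ≥ -5; f(t,s) = 0 for s < -5.
t=0: f(0,0)=1
t=1: f(1,-1)=1 f(1,1)=1
t=2: f(2,-2)=1 f(2,0)=2 f(2,2)=1
t=3: f(3,-3)=1 f(3,-1)=3 f(3,1)=3 f(3,3)=1
t=4: f(4,-4)=1 f(4,-2)=4 f(4,0)=6 f(4,2)=4 f(4,4)=1
t=5: f(5,-5)=1 f(5,-3)=5 f(5,-1)=10 f(5,1)=10 f(5,3)=5 f(5,5)=1
t=6: f(6,-4)=6 f(6,-2)=15 f(6,0)=20 f(6,2)=15 f(6,4)=6 f(6,6)=1
t=7: f(7,-5)=6 f(7,-3)=21 f(7,-1)=35 f(7,1)=35 f(7,3)=21 f(7,5)=7 f(7,7)=1
t=8: f(8,-4)=27 f(8,-2)=56 f(8,0)=70 f(8,2)=56 f(8,4)=28 f(8,6)=8 f(8,8)=1
t=9: f(9,-5)=27 f(9,-3)=83 f(9,-1)=126 f(9,1)=126 f(9,3)=84 f(9,5)=36 f(9,7)=9 f(9,9)=1
t=10: f(10,-4)=110 f(10,-2)=209 f(10,0)=252 f(10,2)=210 f(10,4)=120 f(10,6)=45 f(10,8)=10 f(10,10)=1
t=11: f(11,-5)=110 f(11,-3)=319 f(11,-1)=461 f(11,1)=462 f(11,3)=330 f(11,5)=165 f(11,7)=55 f(11,9)=11 f(11,11)=1
t=12: f(12,-4)=429 f(12,-2)=780 f(12,0)=923 f(12,2)=792 f(12,4)=495 f(12,6)=220 f(12,8)=66 f(12,10)=12 f(12,12)=1
t=13: f(13,-5)=429 f(13,-3)=1209 f(13,-1)=1703 f(13,1)=1715 f(13,3)=1287 f(13,5)=715 f(13,7)=286 f(13,9)=78 f(13,11)=13 f(13,13)=1
t=14: f(14,-4)=1638 f(14,-2)=2912 f(14,0)=3418 f(14,2)=3002 f(14,4)=2002 f(14,6)=1001 f(14,8)=364 f(14,10)=91 f(14,12)=14 f(14,14)=1
t=15: f(15,-5)=1638 f(15,-3)=4550 f(15,-1)=6330 f(15,1)=6420 f(15,3)=5004 f(15,5)=3003 f(15,7)=1365 f(15,9)=455 f(15,11)=105 f(15,13)=15 f(15,15)=1
t=16: f(16,-4)=6188 f(16,-2)=10880 f(16,0)=12750 f(16,2)=11424 f(16,4)=8007 f(16,6)=4368 f(16,8)=1820 f(16,10)=560 f(16,12)=120 f(16,14)=16 f(16,16)=1
t=17: f(17,-5)=6188 f(17,-3)=17068 f(17,-1)=23630 f(17,1)=24174 f(17,3)=19431 f(17,5)=12375 f(17,7)=6188 f(17,9)=2380 f(17,11)=680 f(17,13)=136 f(17,15)=17 f(17,17)=1
t=18: f(18,-4)=23256 f(18,-2)=40698 f(18,0)=47804 f(18,2)=43605 f(18,4)=31806 f(18,6)=18563 f(18,8)=8568 f(18,10)=3060 f(18,12)=816 f(18,14)=153 f(18,16)=18 f(18,18)=1
t=19: f(19,-5)=23256 f(19,-3)=63954 f(19,-1)=88502 f(19,1)=91409 f(19,3)=75411 f(19,5)=50369 f(19,7)=27131 f(19,9)=11628 f(19,11)=3876 f(19,13)=969 f(19,15)=171 f(19,17)=19 f(19,19)=1
t=20: f(20,-4)=87210 f(20,-2)=152456 f(20,0)=179911 f(20,2)=166820 f(20,4)=125780 f(20,6)=77500 f(20,8)=38759 f(20,10)=15504 f(20,12)=4845 f(20,14)=1140 f(20,16)=190 f(20,18)=20 f(20,20)=1
t=21: f(21,-5)=87210 f(21,-3)=239666 f(21,-1)=332367 f(21,1)=346731 f(21,3)=292600 f(21,5)=203280 f(21,7)=116259 f(21,9)=54263 f(21,11)=20349 f(21,13)=5985 f(21,15)=1330 f(21,17)=210 f(21,19)=21 f(21,21)=1
t=22: f(22,-4)=326876 f(22,-2)=572033 f(22,0)=679098 f(22,2)=639331 f(22,4)=495880 f(22,6)=319539 f(22,8)=170522 f(22,10)=74612 f(22,12)=26334 f(22,14)=7315 f(22,16)=1540 f(22,18)=231 f(22,20)=22 f(22,22)=1
t=23: f(23,-5)=326876 f(23,-3)=898909 f(23,-1)=1251131 f(23,1)=1318429 f(23,3)=1135211 f(23,5)=815419 f(23,7)=490061 f(23,9)=245134 f(23,11)=100946 f(23,13)=33649 f(23,15)=8855 f(23,17)=1771 f(23,19)=253 f(23,21)=23 f(23,23)=1
t=24: f(24,-4)=1225785 f(24,-2)=2150040 f(24,0)=2569560 f(24,2)=2453640 f(24,4)=1950630 f(24,6)=1305480 f(24,8)=735195 f(24,10)=346080 f(24,12)=134595 f(24,14)=42504 f(24,16)=10626 f(24,18)=2024 f(24,20)=276 f(24,22)=24 f(24,24)=1
t=25: f(25,-5)=1225785 f(25,-3)=3375825 f(25,-1)=4719600 f(25,1)=5023200 f(25,3)=4404270 f(25,5)=3256110 f(25,7)=2040675 f(25,9)=1081275 f(25,11)=480675 f(25,13)=177099 f(25,15)=53130 f(25,17)=12650 f(25,19)=2300 f(25,21)=300 f(25,23)=25 f(25,25)=1
t=26: f(26,-4)=4601610 f(26,-2)=8095425 f(26,0)=9742800 f(26,2)=9427470 f(26,4)=7660380 f(26,6)=5296785 f(26,8)=3121950 f(26,10)=1561950 f(26,12)=657774 f(26,14)=230229 f(26,16)=65780 f(26,18)=14950 f(26,20)=2600 f(26,22)=325 f(26,24)=26 f(26,26)=1
t=27: f(27,-5)=4601610 f(27,-3)=12697035 f(27,-1)=17838225 f(27,1)=19170270 f(27,3)=17087850 f(27,5)=12957165 f(27,7)=8418735 f(27,9)=4683900 f(27,11)=2219724 f(27,13)=888003 f(27,15)=296009 f(27,17)=80730 f(27,19)=17550 f(27,21)=2925 f(27,23)=351 f(27,25)=27 f(27,27)=1
t=28: f(28,-4)=17298645 f(28,-2)=30535260 f(28,0)=37008495 f(28,2)=36258120 f(28,4)=30045015 f(28,6)=21375900 f(28,8)=13102635 f(28,10)=6903624 f(28,12)=3107727 f(28,14)=1184012 f(28,16)=376739 f(28,18)=98280 f(28,20)=20475 f(28,22)=3276 f(28,24)=378 f(28,26)=28 f(28,28)=1
Σ_s f(28,s) = 197318610
P = 197318610/268435456 = 98659305/134217728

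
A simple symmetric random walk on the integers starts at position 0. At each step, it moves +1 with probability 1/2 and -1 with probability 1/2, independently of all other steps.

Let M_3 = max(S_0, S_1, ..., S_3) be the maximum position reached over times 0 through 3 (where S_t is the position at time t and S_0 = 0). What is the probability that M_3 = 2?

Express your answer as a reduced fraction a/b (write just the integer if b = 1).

Answer: 1/8

Derivation:
Let M_3 = max(S_0,...,S_3). Use the reflection principle: for j ≥ 1, #{paths with M_3 ≥ j} = #{S_3 ≥ j} + #{S_3 ≥ j+1}.
By reflection, #{M_3 ≥ 2} = #{S_3 ≥ 2} + #{S_3 ≥ 3} = 1 + 1 = 2.
#{M_3 ≥ 3} = #{S_3 ≥ 3} + #{S_3 ≥ 4} = 1 + 0 = 1.
#{M_3 = 2} = 2 - 1 = 1.
P(M_3 = 2) = 1/8 = 1/8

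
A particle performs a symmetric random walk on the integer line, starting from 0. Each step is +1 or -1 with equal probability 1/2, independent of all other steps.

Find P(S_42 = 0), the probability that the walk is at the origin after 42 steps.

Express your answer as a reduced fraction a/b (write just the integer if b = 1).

Answer: 67282234305/549755813888

Derivation:
To return to 0 after 42 steps: need exactly 21 steps of +1 and 21 of -1.
Favorable paths: C(42,21) = 538257874440
Total paths: 2^42 = 4398046511104
P = 538257874440/4398046511104 = 67282234305/549755813888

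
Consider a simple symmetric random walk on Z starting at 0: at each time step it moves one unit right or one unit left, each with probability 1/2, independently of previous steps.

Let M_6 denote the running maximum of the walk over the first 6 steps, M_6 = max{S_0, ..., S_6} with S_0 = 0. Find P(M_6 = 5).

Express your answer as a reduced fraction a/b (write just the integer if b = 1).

Let M_6 = max(S_0,...,S_6). Use the reflection principle: for j ≥ 1, #{paths with M_6 ≥ j} = #{S_6 ≥ j} + #{S_6 ≥ j+1}.
By reflection, #{M_6 ≥ 5} = #{S_6 ≥ 5} + #{S_6 ≥ 6} = 1 + 1 = 2.
#{M_6 ≥ 6} = #{S_6 ≥ 6} + #{S_6 ≥ 7} = 1 + 0 = 1.
#{M_6 = 5} = 2 - 1 = 1.
P(M_6 = 5) = 1/64 = 1/64

Answer: 1/64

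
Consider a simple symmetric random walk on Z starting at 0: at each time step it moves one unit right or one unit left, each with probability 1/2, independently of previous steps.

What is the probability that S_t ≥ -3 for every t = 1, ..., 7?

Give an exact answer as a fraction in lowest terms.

Answer: 7/8

Derivation:
Let f(t,s) = #length-t paths at position s with S_1..S_t all ≥ -3.
f(t,s) = f(t-1,s-1) + f(t-1,s+1) for s ≥ -3; f(t,s) = 0 for s < -3.
t=0: f(0,0)=1
t=1: f(1,-1)=1 f(1,1)=1
t=2: f(2,-2)=1 f(2,0)=2 f(2,2)=1
t=3: f(3,-3)=1 f(3,-1)=3 f(3,1)=3 f(3,3)=1
t=4: f(4,-2)=4 f(4,0)=6 f(4,2)=4 f(4,4)=1
t=5: f(5,-3)=4 f(5,-1)=10 f(5,1)=10 f(5,3)=5 f(5,5)=1
t=6: f(6,-2)=14 f(6,0)=20 f(6,2)=15 f(6,4)=6 f(6,6)=1
t=7: f(7,-3)=14 f(7,-1)=34 f(7,1)=35 f(7,3)=21 f(7,5)=7 f(7,7)=1
Σ_s f(7,s) = 112
P = 112/128 = 7/8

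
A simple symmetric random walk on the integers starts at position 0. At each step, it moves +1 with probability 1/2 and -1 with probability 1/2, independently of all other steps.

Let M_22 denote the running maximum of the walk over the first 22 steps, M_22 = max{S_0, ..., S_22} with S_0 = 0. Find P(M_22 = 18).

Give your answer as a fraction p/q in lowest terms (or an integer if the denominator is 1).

Answer: 231/4194304

Derivation:
Let M_22 = max(S_0,...,S_22). Use the reflection principle: for j ≥ 1, #{paths with M_22 ≥ j} = #{S_22 ≥ j} + #{S_22 ≥ j+1}.
By reflection, #{M_22 ≥ 18} = #{S_22 ≥ 18} + #{S_22 ≥ 19} = 254 + 23 = 277.
#{M_22 ≥ 19} = #{S_22 ≥ 19} + #{S_22 ≥ 20} = 23 + 23 = 46.
#{M_22 = 18} = 277 - 46 = 231.
P(M_22 = 18) = 231/4194304 = 231/4194304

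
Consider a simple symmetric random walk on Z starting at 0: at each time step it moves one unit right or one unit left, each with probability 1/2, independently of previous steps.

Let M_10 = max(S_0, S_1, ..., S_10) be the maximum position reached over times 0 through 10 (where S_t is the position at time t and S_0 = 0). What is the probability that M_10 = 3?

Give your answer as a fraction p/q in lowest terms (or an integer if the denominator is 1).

Answer: 15/128

Derivation:
Let M_10 = max(S_0,...,S_10). Use the reflection principle: for j ≥ 1, #{paths with M_10 ≥ j} = #{S_10 ≥ j} + #{S_10 ≥ j+1}.
By reflection, #{M_10 ≥ 3} = #{S_10 ≥ 3} + #{S_10 ≥ 4} = 176 + 176 = 352.
#{M_10 ≥ 4} = #{S_10 ≥ 4} + #{S_10 ≥ 5} = 176 + 56 = 232.
#{M_10 = 3} = 352 - 232 = 120.
P(M_10 = 3) = 120/1024 = 15/128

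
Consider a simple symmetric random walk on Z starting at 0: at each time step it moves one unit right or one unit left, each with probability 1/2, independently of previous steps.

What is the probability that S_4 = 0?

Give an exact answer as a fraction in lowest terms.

Answer: 3/8

Derivation:
To return to 0 after 4 steps: need exactly 2 steps of +1 and 2 of -1.
Favorable paths: C(4,2) = 6
Total paths: 2^4 = 16
P = 6/16 = 3/8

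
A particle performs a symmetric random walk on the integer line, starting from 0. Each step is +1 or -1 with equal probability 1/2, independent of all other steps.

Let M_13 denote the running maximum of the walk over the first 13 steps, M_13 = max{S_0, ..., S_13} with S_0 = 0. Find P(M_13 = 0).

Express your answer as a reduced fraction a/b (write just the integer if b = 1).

Let M_13 = max(S_0,...,S_13). Use the reflection principle: for j ≥ 1, #{paths with M_13 ≥ j} = #{S_13 ≥ j} + #{S_13 ≥ j+1}.
P(M_13 ≥ 0) = 1 since S_0 = 0, so #{M_13 ≥ 0} = 8192.
#{M_13 ≥ 1} = #{S_13 ≥ 1} + #{S_13 ≥ 2} = 4096 + 2380 = 6476.
#{M_13 = 0} = 8192 - 6476 = 1716.
P(M_13 = 0) = 1716/8192 = 429/2048

Answer: 429/2048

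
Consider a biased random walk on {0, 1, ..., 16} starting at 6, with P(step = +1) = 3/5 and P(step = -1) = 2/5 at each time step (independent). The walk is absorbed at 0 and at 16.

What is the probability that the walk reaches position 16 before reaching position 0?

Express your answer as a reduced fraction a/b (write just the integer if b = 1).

Answer: 7853517/8596237

Derivation:
Biased walk: p = 3/5, q = 2/5, r = q/p = 2/3
Gambler's ruin: P(hit 16 before 0 | start at 6) = (1 - r^a)/(1 - r^N)
r^6 = 64/729; r^16 = 65536/43046721
P = (1 - 64/729) / (1 - 65536/43046721) = 665/729 / 42981185/43046721 = 7853517/8596237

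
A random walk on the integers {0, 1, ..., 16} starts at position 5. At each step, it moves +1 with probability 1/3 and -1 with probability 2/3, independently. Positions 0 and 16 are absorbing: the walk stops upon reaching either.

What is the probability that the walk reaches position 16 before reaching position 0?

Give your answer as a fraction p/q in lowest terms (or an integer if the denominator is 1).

Answer: 31/65535

Derivation:
Biased walk: p = 1/3, q = 2/3, r = q/p = 2
Gambler's ruin: P(hit 16 before 0 | start at 5) = (1 - r^a)/(1 - r^N)
r^5 = 32; r^16 = 65536
P = (1 - 32) / (1 - 65536) = -31 / -65535 = 31/65535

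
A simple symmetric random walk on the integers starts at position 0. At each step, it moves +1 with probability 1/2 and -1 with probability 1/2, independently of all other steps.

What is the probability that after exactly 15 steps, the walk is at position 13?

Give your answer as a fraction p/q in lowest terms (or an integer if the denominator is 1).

Answer: 15/32768

Derivation:
To reach position 13 after 15 steps: need 14 steps of +1 and 1 of -1.
Favorable paths: C(15,14) = 15
Total paths: 2^15 = 32768
P = 15/32768 = 15/32768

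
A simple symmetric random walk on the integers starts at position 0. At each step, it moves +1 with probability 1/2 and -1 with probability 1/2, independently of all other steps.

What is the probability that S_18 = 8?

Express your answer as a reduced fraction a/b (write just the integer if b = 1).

Answer: 1071/32768

Derivation:
To reach position 8 after 18 steps: need 13 steps of +1 and 5 of -1.
Favorable paths: C(18,13) = 8568
Total paths: 2^18 = 262144
P = 8568/262144 = 1071/32768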